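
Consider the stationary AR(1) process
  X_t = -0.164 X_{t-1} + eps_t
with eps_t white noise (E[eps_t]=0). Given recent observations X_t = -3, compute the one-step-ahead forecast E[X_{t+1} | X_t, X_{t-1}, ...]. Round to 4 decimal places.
E[X_{t+1} \mid \mathcal F_t] = 0.4920

For an AR(p) model X_t = c + sum_i phi_i X_{t-i} + eps_t, the
one-step-ahead conditional mean is
  E[X_{t+1} | X_t, ...] = c + sum_i phi_i X_{t+1-i}.
Substitute known values:
  E[X_{t+1} | ...] = (-0.164) * (-3)
                   = 0.4920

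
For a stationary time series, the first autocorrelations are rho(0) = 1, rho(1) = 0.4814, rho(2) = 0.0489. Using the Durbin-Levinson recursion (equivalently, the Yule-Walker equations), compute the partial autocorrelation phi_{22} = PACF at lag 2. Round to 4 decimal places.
\phi_{22} = -0.2380

The PACF at lag k is phi_{kk}, the last component of the solution
to the Yule-Walker system G_k phi = r_k where
  (G_k)_{ij} = rho(|i - j|), (r_k)_i = rho(i), i,j = 1..k.
Equivalently, Durbin-Levinson gives phi_{kk} iteratively:
  phi_{11} = rho(1)
  phi_{kk} = [rho(k) - sum_{j=1..k-1} phi_{k-1,j} rho(k-j)]
            / [1 - sum_{j=1..k-1} phi_{k-1,j} rho(j)],
  phi_{k,j} = phi_{k-1,j} - phi_{kk} phi_{k-1,k-j},  j = 1..k-1.
Step k = 1:
  phi_11 = rho(1) = 0.4814.
Step k = 2:
  phi_22 = [rho(2) - phi_11 rho(1)] / [1 - phi_11 rho(1)] = [0.0489 - (0.4814)(0.4814)] / [1 - (0.4814)(0.4814)]
         = -0.18284596 / 0.76825404 = -0.238.
Therefore phi_{22} = -0.2380.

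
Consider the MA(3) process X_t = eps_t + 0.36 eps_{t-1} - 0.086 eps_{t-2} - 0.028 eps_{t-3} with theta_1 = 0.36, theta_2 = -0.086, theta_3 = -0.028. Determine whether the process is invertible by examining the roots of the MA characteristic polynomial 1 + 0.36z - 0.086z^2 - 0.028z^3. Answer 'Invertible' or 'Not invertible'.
\text{Invertible}

The MA(q) characteristic polynomial is P(z) = 1 + 0.36z - 0.086z^2 - 0.028z^3.
Invertibility requires all roots to lie outside the unit circle, i.e. |z| > 1 for every root.
Degree 3: look for a simple real root z0 first, then factor out (1 - z/z0) and solve the remaining quadratic.
Testing z0 = -2.5: P(-2.5) = 1 + (0.36)(-2.5) + (-0.086)(-2.5)^2 + (-0.028)(-2.5)^3
  = 1 + (-0.9) + (-0.5375) + (0.4375) = 0.  So z_0 = -2.5 is a root, |z_0| = 2.5.
Divide out the factor (1 + 0.4 z) = (1 - z/z0) (since 1/z0 = -0.4):
  P(z) = (1 + 0.4 z)(1 + (-0.04) z + (-0.07) z^2)
  [check: z-coef -0.04 - (-0.4) = 0.36; z^2-coef -0.07 - (-0.4)(-0.04) = -0.086; z^3-coef -(-0.4)(-0.07) = -0.028.]
Remaining roots from the quadratic factor 1 + (-0.04) z + (-0.07) z^2:
  Set 1 + (-0.04) z + (-0.07) z^2 = 0, i.e. a z^2 + b z + c = 0 with a = -0.07, b = -0.04, c = 1.
  Discriminant D = b^2 - 4ac = (-0.04)^2 - 4*(-0.07)*1 = 0.0016 - (-0.28) = 0.2816.
  D >= 0, so the roots are real: z = (-b +/- sqrt(D)) / (2a) = (0.04 +/- 0.53066) / (-0.14).
    z_1 = (0.04 + 0.53066) / (-0.14) = -4.0761,   |z_1| = 4.0761.
    z_2 = (0.04 - 0.53066) / (-0.14) = 3.5047,   |z_2| = 3.5047.
Moduli of all roots: 2.5000, 4.0761, 3.5047.
All moduli strictly greater than 1? Yes.
Verdict: Invertible.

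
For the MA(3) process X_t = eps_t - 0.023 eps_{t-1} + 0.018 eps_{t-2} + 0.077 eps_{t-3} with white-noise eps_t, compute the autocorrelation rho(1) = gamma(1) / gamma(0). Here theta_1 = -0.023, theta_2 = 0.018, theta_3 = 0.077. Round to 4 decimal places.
\rho(1) = -0.0219

For an MA(q) process with theta_0 = 1, the autocovariance is
  gamma(k) = sigma^2 * sum_{i=0..q-k} theta_i * theta_{i+k},
and rho(k) = gamma(k) / gamma(0). Sigma^2 cancels.
  numerator   = (1)*(-0.023) + (-0.023)*(0.018) + (0.018)*(0.077) = -0.022028.
  denominator = (1)^2 + (-0.023)^2 + (0.018)^2 + (0.077)^2 = 1.006782.
  rho(1) = -0.022028 / 1.006782 = -0.0219.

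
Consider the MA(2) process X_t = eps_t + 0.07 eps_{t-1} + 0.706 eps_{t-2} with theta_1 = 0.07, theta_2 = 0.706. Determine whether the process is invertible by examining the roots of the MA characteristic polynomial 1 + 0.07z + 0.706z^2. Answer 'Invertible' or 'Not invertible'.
\text{Invertible}

The MA(q) characteristic polynomial is P(z) = 1 + 0.07z + 0.706z^2.
Invertibility requires all roots to lie outside the unit circle, i.e. |z| > 1 for every root.
Set 1 + (0.07) z + (0.706) z^2 = 0, i.e. a z^2 + b z + c = 0 with a = 0.706, b = 0.07, c = 1.
Discriminant D = b^2 - 4ac = (0.07)^2 - 4*(0.706)*1 = 0.0049 - (2.824) = -2.8191.
D < 0, so the roots are the complex-conjugate pair z = (-b +/- i sqrt(-D)) / (2a) = -0.0496 +/- 1.1891i.
For a conjugate pair |z|^2 = z * conj(z) = (product of roots) = c/a = 1/(0.706) = 1.416431, so |z| = sqrt(1.416431) = 1.1901 for both roots.
Moduli of all roots: 1.1901, 1.1901.
All moduli strictly greater than 1? Yes.
Verdict: Invertible.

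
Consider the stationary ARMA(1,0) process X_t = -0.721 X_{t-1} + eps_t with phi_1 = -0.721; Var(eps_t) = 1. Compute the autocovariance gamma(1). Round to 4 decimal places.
\gamma(1) = -1.5016

Multiply the model equation by X_{t-k} and take expectations. With theta_0 = psi_0 = 1 and psi_j the MA(infinity) weights, this gives
  gamma(k) - sum_i phi_i gamma(k-i) = c_k,
  c_k = sigma^2 * sum_{j=k..q} theta_j psi_{j-k}   (c_k = 0 for k > q),
using gamma(-m) = gamma(m).
Pure AR (q = 0): c_0 = sigma^2 = 1, c_k = 0 for k >= 1.
Equations for k = 0 and k = 1 (AR order 1):
  gamma(0) = phi_1 gamma(1) + c_0
  gamma(1) = phi_1 gamma(0) + c_1
Substituting the second into the first: gamma(0) (1 - phi_1^2) = c_0 + phi_1 c_1, so
  gamma(0) = c_0 / (1 - phi_1^2) = 1 / (1 - (-0.721)^2) = 1 / 0.480159 = 2.082643.
  gamma(1) = phi_1 gamma(0) = (-0.721)(2.082643) = -1.501586.
Therefore gamma(1) = -1.5016 (to 4 decimal places).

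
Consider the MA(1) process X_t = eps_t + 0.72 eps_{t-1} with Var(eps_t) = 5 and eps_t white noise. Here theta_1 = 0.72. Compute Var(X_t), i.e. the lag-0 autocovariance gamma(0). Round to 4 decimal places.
\gamma(0) = 7.5920

For an MA(q) process X_t = eps_t + sum_i theta_i eps_{t-i} with
Var(eps_t) = sigma^2, the variance is
  gamma(0) = sigma^2 * (1 + sum_i theta_i^2).
  sum_i theta_i^2 = (0.72)^2 = 0.5184.
  gamma(0) = 5 * (1 + 0.5184) = 5 * 1.5184 = 7.592, which rounds to 7.5920.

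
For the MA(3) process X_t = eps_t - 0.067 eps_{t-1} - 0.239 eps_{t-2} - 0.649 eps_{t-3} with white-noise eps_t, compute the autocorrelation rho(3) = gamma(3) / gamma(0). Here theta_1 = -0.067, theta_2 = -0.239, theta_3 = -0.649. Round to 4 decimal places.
\rho(3) = -0.4377

For an MA(q) process with theta_0 = 1, the autocovariance is
  gamma(k) = sigma^2 * sum_{i=0..q-k} theta_i * theta_{i+k},
and rho(k) = gamma(k) / gamma(0). Sigma^2 cancels.
  numerator   = (1)*(-0.649) = -0.649.
  denominator = (1)^2 + (-0.067)^2 + (-0.239)^2 + (-0.649)^2 = 1.482811.
  rho(3) = -0.649 / 1.482811 = -0.4377.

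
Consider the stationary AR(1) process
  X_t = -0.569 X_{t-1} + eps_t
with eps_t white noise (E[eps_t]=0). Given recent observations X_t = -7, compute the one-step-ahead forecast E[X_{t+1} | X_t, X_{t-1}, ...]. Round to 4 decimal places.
E[X_{t+1} \mid \mathcal F_t] = 3.9830

For an AR(p) model X_t = c + sum_i phi_i X_{t-i} + eps_t, the
one-step-ahead conditional mean is
  E[X_{t+1} | X_t, ...] = c + sum_i phi_i X_{t+1-i}.
Substitute known values:
  E[X_{t+1} | ...] = (-0.569) * (-7)
                   = 3.9830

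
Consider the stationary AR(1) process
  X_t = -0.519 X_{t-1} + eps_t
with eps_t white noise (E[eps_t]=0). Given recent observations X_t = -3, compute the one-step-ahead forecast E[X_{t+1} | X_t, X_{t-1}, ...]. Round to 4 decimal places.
E[X_{t+1} \mid \mathcal F_t] = 1.5570

For an AR(p) model X_t = c + sum_i phi_i X_{t-i} + eps_t, the
one-step-ahead conditional mean is
  E[X_{t+1} | X_t, ...] = c + sum_i phi_i X_{t+1-i}.
Substitute known values:
  E[X_{t+1} | ...] = (-0.519) * (-3)
                   = 1.5570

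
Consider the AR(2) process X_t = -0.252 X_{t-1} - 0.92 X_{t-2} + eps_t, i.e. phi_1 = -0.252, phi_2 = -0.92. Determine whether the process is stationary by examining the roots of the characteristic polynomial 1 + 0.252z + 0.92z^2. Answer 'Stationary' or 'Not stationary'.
\text{Stationary}

The AR(p) characteristic polynomial is P(z) = 1 + 0.252z + 0.92z^2.
Stationarity requires all roots to lie outside the unit circle, i.e. |z| > 1 for every root.
Set 1 + (0.252) z + (0.92) z^2 = 0, i.e. a z^2 + b z + c = 0 with a = 0.92, b = 0.252, c = 1.
Discriminant D = b^2 - 4ac = (0.252)^2 - 4*(0.92)*1 = 0.063504 - (3.68) = -3.616496.
D < 0, so the roots are the complex-conjugate pair z = (-b +/- i sqrt(-D)) / (2a) = -0.137 +/- 1.0335i.
For a conjugate pair |z|^2 = z * conj(z) = (product of roots) = c/a = 1/(0.92) = 1.086957, so |z| = sqrt(1.086957) = 1.0426 for both roots.
Moduli of all roots: 1.0426, 1.0426.
All moduli strictly greater than 1? Yes.
Verdict: Stationary.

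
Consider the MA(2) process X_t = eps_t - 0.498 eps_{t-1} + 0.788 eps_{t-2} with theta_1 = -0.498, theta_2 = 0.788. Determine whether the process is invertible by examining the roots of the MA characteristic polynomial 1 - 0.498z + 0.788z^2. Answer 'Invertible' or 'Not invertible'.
\text{Invertible}

The MA(q) characteristic polynomial is P(z) = 1 - 0.498z + 0.788z^2.
Invertibility requires all roots to lie outside the unit circle, i.e. |z| > 1 for every root.
Set 1 + (-0.498) z + (0.788) z^2 = 0, i.e. a z^2 + b z + c = 0 with a = 0.788, b = -0.498, c = 1.
Discriminant D = b^2 - 4ac = (-0.498)^2 - 4*(0.788)*1 = 0.248004 - (3.152) = -2.903996.
D < 0, so the roots are the complex-conjugate pair z = (-b +/- i sqrt(-D)) / (2a) = 0.316 +/- 1.0813i.
For a conjugate pair |z|^2 = z * conj(z) = (product of roots) = c/a = 1/(0.788) = 1.269036, so |z| = sqrt(1.269036) = 1.1265 for both roots.
Moduli of all roots: 1.1265, 1.1265.
All moduli strictly greater than 1? Yes.
Verdict: Invertible.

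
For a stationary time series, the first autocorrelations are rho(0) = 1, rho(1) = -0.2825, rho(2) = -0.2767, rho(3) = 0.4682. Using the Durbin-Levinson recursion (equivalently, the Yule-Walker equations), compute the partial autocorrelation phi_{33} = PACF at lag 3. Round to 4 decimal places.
\phi_{33} = 0.3200

The PACF at lag k is phi_{kk}, the last component of the solution
to the Yule-Walker system G_k phi = r_k where
  (G_k)_{ij} = rho(|i - j|), (r_k)_i = rho(i), i,j = 1..k.
Equivalently, Durbin-Levinson gives phi_{kk} iteratively:
  phi_{11} = rho(1)
  phi_{kk} = [rho(k) - sum_{j=1..k-1} phi_{k-1,j} rho(k-j)]
            / [1 - sum_{j=1..k-1} phi_{k-1,j} rho(j)],
  phi_{k,j} = phi_{k-1,j} - phi_{kk} phi_{k-1,k-j},  j = 1..k-1.
Step k = 1:
  phi_11 = rho(1) = -0.2825.
Step k = 2:
  phi_22 = [rho(2) - phi_11 rho(1)] / [1 - phi_11 rho(1)] = [-0.2767 - (-0.2825)(-0.2825)] / [1 - (-0.2825)(-0.2825)]
         = -0.35650625 / 0.92019375 = -0.387425.
  Update: phi_21 = phi_11 - phi_22 phi_11 = -0.2825 - (-0.387425)(-0.2825) = -0.391948.
Step k = 3:
  phi_33 = [rho(3) - phi_21 rho(2) - phi_22 rho(1)] / [1 - phi_21 rho(1) - phi_22 rho(2)]
    numerator   = 0.4682 - (-0.391948)(-0.2767) - (-0.387425)(-0.2825) = 0.25030047
    denominator = 1 - (-0.391948)(-0.2825) - (-0.387425)(-0.2767) = 0.78207424
  phi_33 = 0.25030047 / 0.78207424 = 0.32.
Therefore phi_{33} = 0.3200.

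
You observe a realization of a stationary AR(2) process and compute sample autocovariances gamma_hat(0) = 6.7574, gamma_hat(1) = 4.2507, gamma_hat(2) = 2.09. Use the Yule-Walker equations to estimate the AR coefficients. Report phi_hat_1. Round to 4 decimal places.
\hat\phi_{1} = 0.7190

The Yule-Walker equations for an AR(p) process read, in matrix form,
  Gamma_p phi = r_p,   with   (Gamma_p)_{ij} = gamma(|i - j|),
                       (r_p)_i = gamma(i),   i,j = 1..p.
Substitute the sample gammas (Toeplitz matrix and right-hand side of size 2):
  Gamma_p = [[6.7574, 4.2507], [4.2507, 6.7574]]
  r_p     = [4.2507, 2.09]
Written out:
  6.7574 phi_1 + 4.2507 phi_2 = 4.2507
  4.2507 phi_1 + 6.7574 phi_2 = 2.09
Solve by Cramer's rule:
  det = gamma(0)^2 - gamma(1)^2 = (6.7574)^2 - (4.2507)^2 = 45.66245476 - 18.06845049 = 27.59400427
  phi_hat_1 = [gamma(1) gamma(0) - gamma(1) gamma(2)] / det = [(4.2507)(6.7574) - (4.2507)(2.09)] / 27.59400427 = 19.83971718 / 27.59400427 = 0.719
  phi_hat_2 = [gamma(0) gamma(2) - gamma(1)^2] / det = [(6.7574)(2.09) - (4.2507)^2] / 27.59400427 = -3.94548449 / 27.59400427 = -0.143
So phi_hat = [0.7190, -0.1430].
Therefore phi_hat_1 = 0.7190.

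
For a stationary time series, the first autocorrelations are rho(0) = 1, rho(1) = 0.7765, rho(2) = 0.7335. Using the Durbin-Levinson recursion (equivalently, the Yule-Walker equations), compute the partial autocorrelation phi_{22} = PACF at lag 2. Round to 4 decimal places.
\phi_{22} = 0.3288

The PACF at lag k is phi_{kk}, the last component of the solution
to the Yule-Walker system G_k phi = r_k where
  (G_k)_{ij} = rho(|i - j|), (r_k)_i = rho(i), i,j = 1..k.
Equivalently, Durbin-Levinson gives phi_{kk} iteratively:
  phi_{11} = rho(1)
  phi_{kk} = [rho(k) - sum_{j=1..k-1} phi_{k-1,j} rho(k-j)]
            / [1 - sum_{j=1..k-1} phi_{k-1,j} rho(j)],
  phi_{k,j} = phi_{k-1,j} - phi_{kk} phi_{k-1,k-j},  j = 1..k-1.
Step k = 1:
  phi_11 = rho(1) = 0.7765.
Step k = 2:
  phi_22 = [rho(2) - phi_11 rho(1)] / [1 - phi_11 rho(1)] = [0.7335 - (0.7765)(0.7765)] / [1 - (0.7765)(0.7765)]
         = 0.13054775 / 0.39704775 = 0.3288.
Therefore phi_{22} = 0.3288.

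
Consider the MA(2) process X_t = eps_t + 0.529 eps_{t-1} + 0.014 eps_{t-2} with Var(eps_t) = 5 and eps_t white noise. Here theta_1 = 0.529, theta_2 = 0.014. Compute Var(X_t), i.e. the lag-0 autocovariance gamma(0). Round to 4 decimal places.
\gamma(0) = 6.4002

For an MA(q) process X_t = eps_t + sum_i theta_i eps_{t-i} with
Var(eps_t) = sigma^2, the variance is
  gamma(0) = sigma^2 * (1 + sum_i theta_i^2).
  sum_i theta_i^2 = (0.529)^2 + (0.014)^2 = 0.279841 + 0.000196 = 0.280037.
  gamma(0) = 5 * (1 + 0.280037) = 5 * 1.280037 = 6.400185, which rounds to 6.4002.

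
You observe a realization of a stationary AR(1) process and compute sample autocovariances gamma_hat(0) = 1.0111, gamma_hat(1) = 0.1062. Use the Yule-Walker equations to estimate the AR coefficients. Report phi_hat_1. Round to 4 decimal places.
\hat\phi_{1} = 0.1050

The Yule-Walker equations for an AR(p) process read, in matrix form,
  Gamma_p phi = r_p,   with   (Gamma_p)_{ij} = gamma(|i - j|),
                       (r_p)_i = gamma(i),   i,j = 1..p.
Substitute the sample gammas (Toeplitz matrix and right-hand side of size 1):
  Gamma_p = [[1.0111]]
  r_p     = [0.1062]
With p = 1 this is the single equation gamma(0) phi_1 = gamma(1):
  phi_hat_1 = gamma(1) / gamma(0) = 0.1062 / 1.0111 = 0.1050.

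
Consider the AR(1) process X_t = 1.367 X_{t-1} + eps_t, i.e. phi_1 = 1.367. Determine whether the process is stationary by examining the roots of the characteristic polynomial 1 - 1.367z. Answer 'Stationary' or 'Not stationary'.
\text{Not stationary}

The AR(p) characteristic polynomial is P(z) = 1 - 1.367z.
Stationarity requires all roots to lie outside the unit circle, i.e. |z| > 1 for every root.
This is linear in z: 1 + (-1.367) z = 0  =>  z = -1/(-1.367) = 0.731529,  |z| = 0.731529.
Moduli of all roots: 0.7315.
All moduli strictly greater than 1? No.
Verdict: Not stationary.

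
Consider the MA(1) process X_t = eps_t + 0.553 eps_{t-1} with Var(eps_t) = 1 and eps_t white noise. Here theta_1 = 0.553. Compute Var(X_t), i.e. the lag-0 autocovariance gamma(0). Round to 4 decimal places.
\gamma(0) = 1.3058

For an MA(q) process X_t = eps_t + sum_i theta_i eps_{t-i} with
Var(eps_t) = sigma^2, the variance is
  gamma(0) = sigma^2 * (1 + sum_i theta_i^2).
  sum_i theta_i^2 = (0.553)^2 = 0.305809.
  gamma(0) = 1 * (1 + 0.305809) = 1 * 1.305809 = 1.305809, which rounds to 1.3058.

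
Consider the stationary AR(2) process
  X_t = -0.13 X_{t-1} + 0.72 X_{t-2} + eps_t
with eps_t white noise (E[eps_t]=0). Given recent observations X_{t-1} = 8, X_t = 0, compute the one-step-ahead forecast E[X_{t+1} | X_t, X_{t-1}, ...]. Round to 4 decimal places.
E[X_{t+1} \mid \mathcal F_t] = 5.7600

For an AR(p) model X_t = c + sum_i phi_i X_{t-i} + eps_t, the
one-step-ahead conditional mean is
  E[X_{t+1} | X_t, ...] = c + sum_i phi_i X_{t+1-i}.
Substitute known values:
  E[X_{t+1} | ...] = (-0.13) * (0) + (0.72) * (8)
                   = 5.7600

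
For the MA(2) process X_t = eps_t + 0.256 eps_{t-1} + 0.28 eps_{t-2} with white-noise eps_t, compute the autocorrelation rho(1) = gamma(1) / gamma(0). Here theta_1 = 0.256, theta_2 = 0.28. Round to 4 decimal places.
\rho(1) = 0.2864

For an MA(q) process with theta_0 = 1, the autocovariance is
  gamma(k) = sigma^2 * sum_{i=0..q-k} theta_i * theta_{i+k},
and rho(k) = gamma(k) / gamma(0). Sigma^2 cancels.
  numerator   = (1)*(0.256) + (0.256)*(0.28) = 0.32768.
  denominator = (1)^2 + (0.256)^2 + (0.28)^2 = 1.143936.
  rho(1) = 0.32768 / 1.143936 = 0.2864.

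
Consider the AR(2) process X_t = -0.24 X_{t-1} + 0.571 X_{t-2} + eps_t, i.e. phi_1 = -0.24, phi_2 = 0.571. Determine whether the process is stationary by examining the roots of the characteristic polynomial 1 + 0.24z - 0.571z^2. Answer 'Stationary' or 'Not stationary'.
\text{Stationary}

The AR(p) characteristic polynomial is P(z) = 1 + 0.24z - 0.571z^2.
Stationarity requires all roots to lie outside the unit circle, i.e. |z| > 1 for every root.
Set 1 + (0.24) z + (-0.571) z^2 = 0, i.e. a z^2 + b z + c = 0 with a = -0.571, b = 0.24, c = 1.
Discriminant D = b^2 - 4ac = (0.24)^2 - 4*(-0.571)*1 = 0.0576 - (-2.284) = 2.3416.
D >= 0, so the roots are real: z = (-b +/- sqrt(D)) / (2a) = (-0.24 +/- 1.530229) / (-1.142).
  z_1 = (-0.24 + 1.530229) / (-1.142) = -1.1298,   |z_1| = 1.1298.
  z_2 = (-0.24 - 1.530229) / (-1.142) = 1.5501,   |z_2| = 1.5501.
Moduli of all roots: 1.1298, 1.5501.
All moduli strictly greater than 1? Yes.
Verdict: Stationary.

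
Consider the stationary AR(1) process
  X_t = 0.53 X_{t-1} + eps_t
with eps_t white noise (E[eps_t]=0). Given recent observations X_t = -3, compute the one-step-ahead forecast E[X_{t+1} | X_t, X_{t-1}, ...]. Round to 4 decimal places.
E[X_{t+1} \mid \mathcal F_t] = -1.5900

For an AR(p) model X_t = c + sum_i phi_i X_{t-i} + eps_t, the
one-step-ahead conditional mean is
  E[X_{t+1} | X_t, ...] = c + sum_i phi_i X_{t+1-i}.
Substitute known values:
  E[X_{t+1} | ...] = (0.53) * (-3)
                   = -1.5900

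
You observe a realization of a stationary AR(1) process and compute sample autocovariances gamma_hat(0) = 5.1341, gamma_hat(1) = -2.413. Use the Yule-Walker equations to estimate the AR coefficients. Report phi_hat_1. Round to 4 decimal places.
\hat\phi_{1} = -0.4700

The Yule-Walker equations for an AR(p) process read, in matrix form,
  Gamma_p phi = r_p,   with   (Gamma_p)_{ij} = gamma(|i - j|),
                       (r_p)_i = gamma(i),   i,j = 1..p.
Substitute the sample gammas (Toeplitz matrix and right-hand side of size 1):
  Gamma_p = [[5.1341]]
  r_p     = [-2.413]
With p = 1 this is the single equation gamma(0) phi_1 = gamma(1):
  phi_hat_1 = gamma(1) / gamma(0) = -2.413 / 5.1341 = -0.4700.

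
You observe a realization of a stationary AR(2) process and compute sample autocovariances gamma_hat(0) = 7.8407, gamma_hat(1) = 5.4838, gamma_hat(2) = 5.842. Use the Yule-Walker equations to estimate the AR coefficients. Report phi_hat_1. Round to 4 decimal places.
\hat\phi_{1} = 0.3490

The Yule-Walker equations for an AR(p) process read, in matrix form,
  Gamma_p phi = r_p,   with   (Gamma_p)_{ij} = gamma(|i - j|),
                       (r_p)_i = gamma(i),   i,j = 1..p.
Substitute the sample gammas (Toeplitz matrix and right-hand side of size 2):
  Gamma_p = [[7.8407, 5.4838], [5.4838, 7.8407]]
  r_p     = [5.4838, 5.842]
Written out:
  7.8407 phi_1 + 5.4838 phi_2 = 5.4838
  5.4838 phi_1 + 7.8407 phi_2 = 5.842
Solve by Cramer's rule:
  det = gamma(0)^2 - gamma(1)^2 = (7.8407)^2 - (5.4838)^2 = 61.47657649 - 30.07206244 = 31.40451405
  phi_hat_1 = [gamma(1) gamma(0) - gamma(1) gamma(2)] / det = [(5.4838)(7.8407) - (5.4838)(5.842)] / 31.40451405 = 10.96047106 / 31.40451405 = 0.349
  phi_hat_2 = [gamma(0) gamma(2) - gamma(1)^2] / det = [(7.8407)(5.842) - (5.4838)^2] / 31.40451405 = 15.73330696 / 31.40451405 = 0.501
So phi_hat = [0.3490, 0.5010].
Therefore phi_hat_1 = 0.3490.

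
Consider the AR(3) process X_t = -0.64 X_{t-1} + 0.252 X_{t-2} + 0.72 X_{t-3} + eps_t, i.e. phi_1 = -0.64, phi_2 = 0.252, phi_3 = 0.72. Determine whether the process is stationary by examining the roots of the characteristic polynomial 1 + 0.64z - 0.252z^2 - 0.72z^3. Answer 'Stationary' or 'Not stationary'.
\text{Stationary}

The AR(p) characteristic polynomial is P(z) = 1 + 0.64z - 0.252z^2 - 0.72z^3.
Stationarity requires all roots to lie outside the unit circle, i.e. |z| > 1 for every root.
Degree 3: look for a simple real root z0 first, then factor out (1 - z/z0) and solve the remaining quadratic.
Testing z0 = 1.25: P(1.25) = 1 + (0.64)(1.25) + (-0.252)(1.25)^2 + (-0.72)(1.25)^3
  = 1 + (0.8) + (-0.39375) + (-1.40625) = 0.  So z_0 = 1.25 is a root, |z_0| = 1.25.
Divide out the factor (1 - 0.8 z) = (1 - z/z0) (since 1/z0 = 0.8):
  P(z) = (1 - 0.8 z)(1 + (1.44) z + (0.9) z^2)
  [check: z-coef 1.44 - (0.8) = 0.64; z^2-coef 0.9 - (0.8)(1.44) = -0.252; z^3-coef -(0.8)(0.9) = -0.72.]
Remaining roots from the quadratic factor 1 + (1.44) z + (0.9) z^2:
  Set 1 + (1.44) z + (0.9) z^2 = 0, i.e. a z^2 + b z + c = 0 with a = 0.9, b = 1.44, c = 1.
  Discriminant D = b^2 - 4ac = (1.44)^2 - 4*(0.9)*1 = 2.0736 - (3.6) = -1.5264.
  D < 0, so the roots are the complex-conjugate pair z = (-b +/- i sqrt(-D)) / (2a) = -0.8 +/- 0.6864i.
  For a conjugate pair |z|^2 = z * conj(z) = (product of roots) = c/a = 1/(0.9) = 1.111111, so |z| = sqrt(1.111111) = 1.0541 for both roots.
Moduli of all roots: 1.2500, 1.0541, 1.0541.
All moduli strictly greater than 1? Yes.
Verdict: Stationary.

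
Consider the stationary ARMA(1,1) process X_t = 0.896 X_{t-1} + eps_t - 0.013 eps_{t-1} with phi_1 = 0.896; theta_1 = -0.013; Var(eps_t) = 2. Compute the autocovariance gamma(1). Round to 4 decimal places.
\gamma(1) = 8.8518

Multiply the model equation by X_{t-k} and take expectations. With theta_0 = psi_0 = 1 and psi_j the MA(infinity) weights, this gives
  gamma(k) - sum_i phi_i gamma(k-i) = c_k,
  c_k = sigma^2 * sum_{j=k..q} theta_j psi_{j-k}   (c_k = 0 for k > q),
using gamma(-m) = gamma(m).
psi-weights needed (psi_j = theta_j + sum_i phi_i psi_{j-i}):
  psi_1 = theta_1 + phi_1 = -0.013 + (0.896) = 0.883
Right-hand sides:
  c_0 = sigma^2 (1 + theta_1 psi_1) = 2 * (1 + (-0.013)(0.883)) = 2 * 0.988521 = 1.977042
  c_1 = sigma^2 theta_1 = 2 * (-0.013) = -0.026
  c_2 = 0
Equations for k = 0 and k = 1 (AR order 1):
  gamma(0) = phi_1 gamma(1) + c_0
  gamma(1) = phi_1 gamma(0) + c_1
Substituting the second into the first: gamma(0) (1 - phi_1^2) = c_0 + phi_1 c_1, so
  gamma(0) = (c_0 + phi_1 c_1) / (1 - phi_1^2) = (1.977042 + (0.896)(-0.026)) / (1 - (0.896)^2) = 1.953746 / 0.197184 = 9.908238.
  gamma(1) = phi_1 gamma(0) + c_1 = (0.896)(9.908238) + (-0.026) = 8.851781.
Therefore gamma(1) = 8.8518 (to 4 decimal places).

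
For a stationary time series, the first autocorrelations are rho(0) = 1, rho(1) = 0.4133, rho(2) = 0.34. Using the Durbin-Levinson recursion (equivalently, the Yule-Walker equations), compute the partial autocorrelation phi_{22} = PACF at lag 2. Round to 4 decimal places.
\phi_{22} = 0.2040

The PACF at lag k is phi_{kk}, the last component of the solution
to the Yule-Walker system G_k phi = r_k where
  (G_k)_{ij} = rho(|i - j|), (r_k)_i = rho(i), i,j = 1..k.
Equivalently, Durbin-Levinson gives phi_{kk} iteratively:
  phi_{11} = rho(1)
  phi_{kk} = [rho(k) - sum_{j=1..k-1} phi_{k-1,j} rho(k-j)]
            / [1 - sum_{j=1..k-1} phi_{k-1,j} rho(j)],
  phi_{k,j} = phi_{k-1,j} - phi_{kk} phi_{k-1,k-j},  j = 1..k-1.
Step k = 1:
  phi_11 = rho(1) = 0.4133.
Step k = 2:
  phi_22 = [rho(2) - phi_11 rho(1)] / [1 - phi_11 rho(1)] = [0.34 - (0.4133)(0.4133)] / [1 - (0.4133)(0.4133)]
         = 0.16918311 / 0.82918311 = 0.204.
Therefore phi_{22} = 0.2040.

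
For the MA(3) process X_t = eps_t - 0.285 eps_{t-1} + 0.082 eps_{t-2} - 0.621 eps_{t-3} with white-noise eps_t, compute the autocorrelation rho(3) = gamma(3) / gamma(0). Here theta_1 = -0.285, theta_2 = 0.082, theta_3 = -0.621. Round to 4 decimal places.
\rho(3) = -0.4214

For an MA(q) process with theta_0 = 1, the autocovariance is
  gamma(k) = sigma^2 * sum_{i=0..q-k} theta_i * theta_{i+k},
and rho(k) = gamma(k) / gamma(0). Sigma^2 cancels.
  numerator   = (1)*(-0.621) = -0.621.
  denominator = (1)^2 + (-0.285)^2 + (0.082)^2 + (-0.621)^2 = 1.47359.
  rho(3) = -0.621 / 1.47359 = -0.4214.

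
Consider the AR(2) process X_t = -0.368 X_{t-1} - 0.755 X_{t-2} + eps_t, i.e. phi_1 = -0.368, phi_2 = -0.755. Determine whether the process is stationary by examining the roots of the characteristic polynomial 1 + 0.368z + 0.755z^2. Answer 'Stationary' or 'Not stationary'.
\text{Stationary}

The AR(p) characteristic polynomial is P(z) = 1 + 0.368z + 0.755z^2.
Stationarity requires all roots to lie outside the unit circle, i.e. |z| > 1 for every root.
Set 1 + (0.368) z + (0.755) z^2 = 0, i.e. a z^2 + b z + c = 0 with a = 0.755, b = 0.368, c = 1.
Discriminant D = b^2 - 4ac = (0.368)^2 - 4*(0.755)*1 = 0.135424 - (3.02) = -2.884576.
D < 0, so the roots are the complex-conjugate pair z = (-b +/- i sqrt(-D)) / (2a) = -0.2437 +/- 1.1248i.
For a conjugate pair |z|^2 = z * conj(z) = (product of roots) = c/a = 1/(0.755) = 1.324503, so |z| = sqrt(1.324503) = 1.1509 for both roots.
Moduli of all roots: 1.1509, 1.1509.
All moduli strictly greater than 1? Yes.
Verdict: Stationary.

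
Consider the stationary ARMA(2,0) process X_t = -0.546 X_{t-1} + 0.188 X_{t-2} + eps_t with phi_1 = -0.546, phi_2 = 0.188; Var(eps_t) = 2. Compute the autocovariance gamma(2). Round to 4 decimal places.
\gamma(2) = 2.1008

Multiply the model equation by X_{t-k} and take expectations. With theta_0 = psi_0 = 1 and psi_j the MA(infinity) weights, this gives
  gamma(k) - sum_i phi_i gamma(k-i) = c_k,
  c_k = sigma^2 * sum_{j=k..q} theta_j psi_{j-k}   (c_k = 0 for k > q),
using gamma(-m) = gamma(m).
Pure AR (q = 0): c_0 = sigma^2 = 2, c_k = 0 for k >= 1.
Equations for k = 0, 1, 2 (AR order 2, c_2 = 0):
  (E0) gamma(0) = phi_1 gamma(1) + phi_2 gamma(2) + c_0
  (E1) gamma(1) = phi_1 gamma(0) + phi_2 gamma(1) + c_1
  (E2) gamma(2) = phi_1 gamma(1) + phi_2 gamma(0)
From (E1): gamma(1) = A gamma(0) + B with
  A = phi_1 / (1 - phi_2) = -0.546 / 0.812 = -0.672414,   B = c_1 / (1 - phi_2) = 0 / 0.812 = 0.
Insert (E2) into (E0): gamma(0) (1 - phi_2^2) = phi_1 (1 + phi_2) gamma(1) + c_0.
  phi_1 (1 + phi_2) = (-0.546)(1.188) = -0.648648,   1 - phi_2^2 = 0.964656.
Replace gamma(1) by A gamma(0) + B and collect gamma(0):
  gamma(0) [0.964656 - (-0.648648)(-0.672414)] = c_0 = 2
  gamma(0) * 0.528496 = 2
  gamma(0) = 2 / 0.528496 = 3.784323.
  gamma(1) = A gamma(0) = (-0.672414)(3.784323) = -2.544631.
  gamma(2) = phi_1 gamma(1) + phi_2 gamma(0) = (-0.546)(-2.544631) + (0.188)(3.784323) = 2.100821.
Therefore gamma(2) = 2.1008 (to 4 decimal places).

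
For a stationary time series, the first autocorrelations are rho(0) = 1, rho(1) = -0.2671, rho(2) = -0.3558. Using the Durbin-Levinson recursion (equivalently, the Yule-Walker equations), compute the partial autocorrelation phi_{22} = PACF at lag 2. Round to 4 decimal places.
\phi_{22} = -0.4600

The PACF at lag k is phi_{kk}, the last component of the solution
to the Yule-Walker system G_k phi = r_k where
  (G_k)_{ij} = rho(|i - j|), (r_k)_i = rho(i), i,j = 1..k.
Equivalently, Durbin-Levinson gives phi_{kk} iteratively:
  phi_{11} = rho(1)
  phi_{kk} = [rho(k) - sum_{j=1..k-1} phi_{k-1,j} rho(k-j)]
            / [1 - sum_{j=1..k-1} phi_{k-1,j} rho(j)],
  phi_{k,j} = phi_{k-1,j} - phi_{kk} phi_{k-1,k-j},  j = 1..k-1.
Step k = 1:
  phi_11 = rho(1) = -0.2671.
Step k = 2:
  phi_22 = [rho(2) - phi_11 rho(1)] / [1 - phi_11 rho(1)] = [-0.3558 - (-0.2671)(-0.2671)] / [1 - (-0.2671)(-0.2671)]
         = -0.42714241 / 0.92865759 = -0.46.
Therefore phi_{22} = -0.4600.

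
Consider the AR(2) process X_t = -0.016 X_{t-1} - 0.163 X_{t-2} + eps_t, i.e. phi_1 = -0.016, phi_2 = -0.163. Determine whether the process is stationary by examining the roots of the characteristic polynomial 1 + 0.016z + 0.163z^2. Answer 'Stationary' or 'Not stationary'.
\text{Stationary}

The AR(p) characteristic polynomial is P(z) = 1 + 0.016z + 0.163z^2.
Stationarity requires all roots to lie outside the unit circle, i.e. |z| > 1 for every root.
Set 1 + (0.016) z + (0.163) z^2 = 0, i.e. a z^2 + b z + c = 0 with a = 0.163, b = 0.016, c = 1.
Discriminant D = b^2 - 4ac = (0.016)^2 - 4*(0.163)*1 = 0.000256 - (0.652) = -0.651744.
D < 0, so the roots are the complex-conjugate pair z = (-b +/- i sqrt(-D)) / (2a) = -0.0491 +/- 2.4764i.
For a conjugate pair |z|^2 = z * conj(z) = (product of roots) = c/a = 1/(0.163) = 6.134969, so |z| = sqrt(6.134969) = 2.4769 for both roots.
Moduli of all roots: 2.4769, 2.4769.
All moduli strictly greater than 1? Yes.
Verdict: Stationary.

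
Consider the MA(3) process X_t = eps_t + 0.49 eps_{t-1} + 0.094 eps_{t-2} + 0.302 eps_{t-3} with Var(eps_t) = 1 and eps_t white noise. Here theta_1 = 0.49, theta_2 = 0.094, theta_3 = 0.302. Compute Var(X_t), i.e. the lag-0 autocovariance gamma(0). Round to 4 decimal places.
\gamma(0) = 1.3401

For an MA(q) process X_t = eps_t + sum_i theta_i eps_{t-i} with
Var(eps_t) = sigma^2, the variance is
  gamma(0) = sigma^2 * (1 + sum_i theta_i^2).
  sum_i theta_i^2 = (0.49)^2 + (0.094)^2 + (0.302)^2 = 0.2401 + 0.008836 + 0.091204 = 0.34014.
  gamma(0) = 1 * (1 + 0.34014) = 1 * 1.34014 = 1.34014, which rounds to 1.3401.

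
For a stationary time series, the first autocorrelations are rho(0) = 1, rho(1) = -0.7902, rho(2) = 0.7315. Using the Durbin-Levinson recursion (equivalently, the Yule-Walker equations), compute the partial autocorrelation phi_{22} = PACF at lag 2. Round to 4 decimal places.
\phi_{22} = 0.2851

The PACF at lag k is phi_{kk}, the last component of the solution
to the Yule-Walker system G_k phi = r_k where
  (G_k)_{ij} = rho(|i - j|), (r_k)_i = rho(i), i,j = 1..k.
Equivalently, Durbin-Levinson gives phi_{kk} iteratively:
  phi_{11} = rho(1)
  phi_{kk} = [rho(k) - sum_{j=1..k-1} phi_{k-1,j} rho(k-j)]
            / [1 - sum_{j=1..k-1} phi_{k-1,j} rho(j)],
  phi_{k,j} = phi_{k-1,j} - phi_{kk} phi_{k-1,k-j},  j = 1..k-1.
Step k = 1:
  phi_11 = rho(1) = -0.7902.
Step k = 2:
  phi_22 = [rho(2) - phi_11 rho(1)] / [1 - phi_11 rho(1)] = [0.7315 - (-0.7902)(-0.7902)] / [1 - (-0.7902)(-0.7902)]
         = 0.10708396 / 0.37558396 = 0.2851.
Therefore phi_{22} = 0.2851.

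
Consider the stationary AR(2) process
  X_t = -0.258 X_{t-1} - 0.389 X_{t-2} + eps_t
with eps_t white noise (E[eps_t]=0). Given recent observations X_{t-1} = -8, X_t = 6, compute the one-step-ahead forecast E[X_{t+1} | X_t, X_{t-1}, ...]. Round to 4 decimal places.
E[X_{t+1} \mid \mathcal F_t] = 1.5640

For an AR(p) model X_t = c + sum_i phi_i X_{t-i} + eps_t, the
one-step-ahead conditional mean is
  E[X_{t+1} | X_t, ...] = c + sum_i phi_i X_{t+1-i}.
Substitute known values:
  E[X_{t+1} | ...] = (-0.258) * (6) + (-0.389) * (-8)
                   = 1.5640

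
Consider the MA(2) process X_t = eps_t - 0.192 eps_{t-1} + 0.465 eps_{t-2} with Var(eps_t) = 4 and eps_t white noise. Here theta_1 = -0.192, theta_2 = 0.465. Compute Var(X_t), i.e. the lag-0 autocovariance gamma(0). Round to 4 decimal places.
\gamma(0) = 5.0124

For an MA(q) process X_t = eps_t + sum_i theta_i eps_{t-i} with
Var(eps_t) = sigma^2, the variance is
  gamma(0) = sigma^2 * (1 + sum_i theta_i^2).
  sum_i theta_i^2 = (-0.192)^2 + (0.465)^2 = 0.036864 + 0.216225 = 0.253089.
  gamma(0) = 4 * (1 + 0.253089) = 4 * 1.253089 = 5.012356, which rounds to 5.0124.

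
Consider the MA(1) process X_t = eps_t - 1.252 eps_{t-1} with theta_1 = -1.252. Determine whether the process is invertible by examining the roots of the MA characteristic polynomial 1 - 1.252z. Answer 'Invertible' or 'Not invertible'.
\text{Not invertible}

The MA(q) characteristic polynomial is P(z) = 1 - 1.252z.
Invertibility requires all roots to lie outside the unit circle, i.e. |z| > 1 for every root.
This is linear in z: 1 + (-1.252) z = 0  =>  z = -1/(-1.252) = 0.798722,  |z| = 0.798722.
Moduli of all roots: 0.7987.
All moduli strictly greater than 1? No.
Verdict: Not invertible.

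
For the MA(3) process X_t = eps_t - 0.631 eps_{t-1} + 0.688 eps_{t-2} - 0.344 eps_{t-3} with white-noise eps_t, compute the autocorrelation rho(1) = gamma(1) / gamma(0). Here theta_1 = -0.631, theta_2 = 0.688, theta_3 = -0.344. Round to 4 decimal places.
\rho(1) = -0.6542

For an MA(q) process with theta_0 = 1, the autocovariance is
  gamma(k) = sigma^2 * sum_{i=0..q-k} theta_i * theta_{i+k},
and rho(k) = gamma(k) / gamma(0). Sigma^2 cancels.
  numerator   = (1)*(-0.631) + (-0.631)*(0.688) + (0.688)*(-0.344) = -1.3018.
  denominator = (1)^2 + (-0.631)^2 + (0.688)^2 + (-0.344)^2 = 1.989841.
  rho(1) = -1.3018 / 1.989841 = -0.6542.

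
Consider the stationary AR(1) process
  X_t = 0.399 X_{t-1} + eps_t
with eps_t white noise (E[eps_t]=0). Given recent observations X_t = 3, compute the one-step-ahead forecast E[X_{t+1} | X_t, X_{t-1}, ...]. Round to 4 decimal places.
E[X_{t+1} \mid \mathcal F_t] = 1.1970

For an AR(p) model X_t = c + sum_i phi_i X_{t-i} + eps_t, the
one-step-ahead conditional mean is
  E[X_{t+1} | X_t, ...] = c + sum_i phi_i X_{t+1-i}.
Substitute known values:
  E[X_{t+1} | ...] = (0.399) * (3)
                   = 1.1970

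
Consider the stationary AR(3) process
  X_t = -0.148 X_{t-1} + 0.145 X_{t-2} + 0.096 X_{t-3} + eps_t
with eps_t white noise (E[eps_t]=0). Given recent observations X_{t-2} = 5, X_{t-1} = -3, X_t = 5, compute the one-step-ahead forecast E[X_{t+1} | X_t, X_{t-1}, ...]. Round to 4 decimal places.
E[X_{t+1} \mid \mathcal F_t] = -0.6950

For an AR(p) model X_t = c + sum_i phi_i X_{t-i} + eps_t, the
one-step-ahead conditional mean is
  E[X_{t+1} | X_t, ...] = c + sum_i phi_i X_{t+1-i}.
Substitute known values:
  E[X_{t+1} | ...] = (-0.148) * (5) + (0.145) * (-3) + (0.096) * (5)
                   = -0.6950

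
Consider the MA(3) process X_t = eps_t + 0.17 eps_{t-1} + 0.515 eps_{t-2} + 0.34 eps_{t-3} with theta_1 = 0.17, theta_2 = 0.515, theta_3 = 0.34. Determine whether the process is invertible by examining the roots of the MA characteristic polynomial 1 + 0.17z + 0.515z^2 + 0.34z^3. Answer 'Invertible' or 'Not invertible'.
\text{Invertible}

The MA(q) characteristic polynomial is P(z) = 1 + 0.17z + 0.515z^2 + 0.34z^3.
Invertibility requires all roots to lie outside the unit circle, i.e. |z| > 1 for every root.
Degree 3: look for a simple real root z0 first, then factor out (1 - z/z0) and solve the remaining quadratic.
Testing z0 = -2: P(-2) = 1 + (0.17)(-2) + (0.515)(-2)^2 + (0.34)(-2)^3
  = 1 + (-0.34) + (2.06) + (-2.72) = 0.  So z_0 = -2 is a root, |z_0| = 2.
Divide out the factor (1 + 0.5 z) = (1 - z/z0) (since 1/z0 = -0.5):
  P(z) = (1 + 0.5 z)(1 + (-0.33) z + (0.68) z^2)
  [check: z-coef -0.33 - (-0.5) = 0.17; z^2-coef 0.68 - (-0.5)(-0.33) = 0.515; z^3-coef -(-0.5)(0.68) = 0.34.]
Remaining roots from the quadratic factor 1 + (-0.33) z + (0.68) z^2:
  Set 1 + (-0.33) z + (0.68) z^2 = 0, i.e. a z^2 + b z + c = 0 with a = 0.68, b = -0.33, c = 1.
  Discriminant D = b^2 - 4ac = (-0.33)^2 - 4*(0.68)*1 = 0.1089 - (2.72) = -2.6111.
  D < 0, so the roots are the complex-conjugate pair z = (-b +/- i sqrt(-D)) / (2a) = 0.2426 +/- 1.1882i.
  For a conjugate pair |z|^2 = z * conj(z) = (product of roots) = c/a = 1/(0.68) = 1.470588, so |z| = sqrt(1.470588) = 1.2127 for both roots.
Moduli of all roots: 2.0000, 1.2127, 1.2127.
All moduli strictly greater than 1? Yes.
Verdict: Invertible.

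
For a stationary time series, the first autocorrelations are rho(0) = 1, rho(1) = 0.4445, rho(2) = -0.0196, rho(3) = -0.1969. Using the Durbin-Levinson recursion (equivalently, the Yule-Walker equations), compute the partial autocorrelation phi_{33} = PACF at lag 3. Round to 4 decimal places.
\phi_{33} = -0.0881

The PACF at lag k is phi_{kk}, the last component of the solution
to the Yule-Walker system G_k phi = r_k where
  (G_k)_{ij} = rho(|i - j|), (r_k)_i = rho(i), i,j = 1..k.
Equivalently, Durbin-Levinson gives phi_{kk} iteratively:
  phi_{11} = rho(1)
  phi_{kk} = [rho(k) - sum_{j=1..k-1} phi_{k-1,j} rho(k-j)]
            / [1 - sum_{j=1..k-1} phi_{k-1,j} rho(j)],
  phi_{k,j} = phi_{k-1,j} - phi_{kk} phi_{k-1,k-j},  j = 1..k-1.
Step k = 1:
  phi_11 = rho(1) = 0.4445.
Step k = 2:
  phi_22 = [rho(2) - phi_11 rho(1)] / [1 - phi_11 rho(1)] = [-0.0196 - (0.4445)(0.4445)] / [1 - (0.4445)(0.4445)]
         = -0.21718025 / 0.80241975 = -0.270657.
  Update: phi_21 = phi_11 - phi_22 phi_11 = 0.4445 - (-0.270657)(0.4445) = 0.564807.
Step k = 3:
  phi_33 = [rho(3) - phi_21 rho(2) - phi_22 rho(1)] / [1 - phi_21 rho(1) - phi_22 rho(2)]
    numerator   = -0.1969 - (0.564807)(-0.0196) - (-0.270657)(0.4445) = -0.0655229
    denominator = 1 - (0.564807)(0.4445) - (-0.270657)(-0.0196) = 0.74363847
  phi_33 = -0.0655229 / 0.74363847 = -0.0881.
Therefore phi_{33} = -0.0881.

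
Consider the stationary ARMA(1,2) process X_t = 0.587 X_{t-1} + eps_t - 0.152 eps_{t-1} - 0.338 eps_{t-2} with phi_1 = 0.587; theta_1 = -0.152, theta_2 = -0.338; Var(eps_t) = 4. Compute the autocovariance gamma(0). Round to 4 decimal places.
\gamma(0) = 4.7986

Multiply the model equation by X_{t-k} and take expectations. With theta_0 = psi_0 = 1 and psi_j the MA(infinity) weights, this gives
  gamma(k) - sum_i phi_i gamma(k-i) = c_k,
  c_k = sigma^2 * sum_{j=k..q} theta_j psi_{j-k}   (c_k = 0 for k > q),
using gamma(-m) = gamma(m).
psi-weights needed (psi_j = theta_j + sum_i phi_i psi_{j-i}):
  psi_1 = theta_1 + phi_1 = -0.152 + (0.587) = 0.435
  psi_2 = theta_2 + phi_1 psi_1 = -0.338 + (0.587)(0.435) = -0.082655
Right-hand sides:
  c_0 = sigma^2 (1 + theta_1 psi_1 + theta_2 psi_2) = 4 * (1 + (-0.152)(0.435) + (-0.338)(-0.082655)) = 4 * 0.961817 = 3.84727
  c_1 = sigma^2 (theta_1 + theta_2 psi_1) = 4 * (-0.152 + (-0.338)(0.435)) = -1.19612
  c_2 = sigma^2 theta_2 = 4 * (-0.338) = -1.352
Equations for k = 0 and k = 1 (AR order 1):
  gamma(0) = phi_1 gamma(1) + c_0
  gamma(1) = phi_1 gamma(0) + c_1
Substituting the second into the first: gamma(0) (1 - phi_1^2) = c_0 + phi_1 c_1, so
  gamma(0) = (c_0 + phi_1 c_1) / (1 - phi_1^2) = (3.84727 + (0.587)(-1.19612)) / (1 - (0.587)^2) = 3.145147 / 0.655431 = 4.798594.
Therefore gamma(0) = 4.7986 (to 4 decimal places).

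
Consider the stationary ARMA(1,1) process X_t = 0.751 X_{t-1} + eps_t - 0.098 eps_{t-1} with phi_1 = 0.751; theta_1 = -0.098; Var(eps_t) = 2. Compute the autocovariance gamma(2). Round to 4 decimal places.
\gamma(2) = 2.0840

Multiply the model equation by X_{t-k} and take expectations. With theta_0 = psi_0 = 1 and psi_j the MA(infinity) weights, this gives
  gamma(k) - sum_i phi_i gamma(k-i) = c_k,
  c_k = sigma^2 * sum_{j=k..q} theta_j psi_{j-k}   (c_k = 0 for k > q),
using gamma(-m) = gamma(m).
psi-weights needed (psi_j = theta_j + sum_i phi_i psi_{j-i}):
  psi_1 = theta_1 + phi_1 = -0.098 + (0.751) = 0.653
Right-hand sides:
  c_0 = sigma^2 (1 + theta_1 psi_1) = 2 * (1 + (-0.098)(0.653)) = 2 * 0.936006 = 1.872012
  c_1 = sigma^2 theta_1 = 2 * (-0.098) = -0.196
  c_2 = 0
Equations for k = 0 and k = 1 (AR order 1):
  gamma(0) = phi_1 gamma(1) + c_0
  gamma(1) = phi_1 gamma(0) + c_1
Substituting the second into the first: gamma(0) (1 - phi_1^2) = c_0 + phi_1 c_1, so
  gamma(0) = (c_0 + phi_1 c_1) / (1 - phi_1^2) = (1.872012 + (0.751)(-0.196)) / (1 - (0.751)^2) = 1.724816 / 0.435999 = 3.956009.
  gamma(1) = phi_1 gamma(0) + c_1 = (0.751)(3.956009) + (-0.196) = 2.774963.
For k = 2 (> q): gamma(2) = phi_1 gamma(1) = (0.751)(2.774963) = 2.083997.
Therefore gamma(2) = 2.0840 (to 4 decimal places).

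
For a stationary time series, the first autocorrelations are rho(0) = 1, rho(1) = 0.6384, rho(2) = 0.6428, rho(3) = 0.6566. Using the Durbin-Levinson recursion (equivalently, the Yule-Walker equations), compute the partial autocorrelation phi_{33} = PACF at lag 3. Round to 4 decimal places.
\phi_{33} = 0.3120

The PACF at lag k is phi_{kk}, the last component of the solution
to the Yule-Walker system G_k phi = r_k where
  (G_k)_{ij} = rho(|i - j|), (r_k)_i = rho(i), i,j = 1..k.
Equivalently, Durbin-Levinson gives phi_{kk} iteratively:
  phi_{11} = rho(1)
  phi_{kk} = [rho(k) - sum_{j=1..k-1} phi_{k-1,j} rho(k-j)]
            / [1 - sum_{j=1..k-1} phi_{k-1,j} rho(j)],
  phi_{k,j} = phi_{k-1,j} - phi_{kk} phi_{k-1,k-j},  j = 1..k-1.
Step k = 1:
  phi_11 = rho(1) = 0.6384.
Step k = 2:
  phi_22 = [rho(2) - phi_11 rho(1)] / [1 - phi_11 rho(1)] = [0.6428 - (0.6384)(0.6384)] / [1 - (0.6384)(0.6384)]
         = 0.23524544 / 0.59244544 = 0.397075.
  Update: phi_21 = phi_11 - phi_22 phi_11 = 0.6384 - (0.397075)(0.6384) = 0.384907.
Step k = 3:
  phi_33 = [rho(3) - phi_21 rho(2) - phi_22 rho(1)] / [1 - phi_21 rho(1) - phi_22 rho(2)]
    numerator   = 0.6566 - (0.384907)(0.6428) - (0.397075)(0.6384) = 0.15568883
    denominator = 1 - (0.384907)(0.6384) - (0.397075)(0.6428) = 0.49903529
  phi_33 = 0.15568883 / 0.49903529 = 0.312.
Therefore phi_{33} = 0.3120.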